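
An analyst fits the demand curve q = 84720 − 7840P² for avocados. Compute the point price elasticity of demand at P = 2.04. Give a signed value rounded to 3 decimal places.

dq/dP = −2·7840·P = -31987.2. At P = 2.04, q = 52093.056.
Ed = (dq/dP)·(P/q) = (-31987.2) × (2.04/52093.056) = -1.25264…

-1.253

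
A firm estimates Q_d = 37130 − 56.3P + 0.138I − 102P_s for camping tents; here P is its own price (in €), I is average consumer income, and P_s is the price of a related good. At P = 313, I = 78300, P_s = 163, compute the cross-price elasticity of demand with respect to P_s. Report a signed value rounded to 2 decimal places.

At the given values, Q_d = 37130 − 56.3(313) + 0.138(78300) − 102(163) = 13687.5.
∂Q_d/∂P_s = -102.
E = (-102) × (163/13687.5) = -1.2146…

-1.21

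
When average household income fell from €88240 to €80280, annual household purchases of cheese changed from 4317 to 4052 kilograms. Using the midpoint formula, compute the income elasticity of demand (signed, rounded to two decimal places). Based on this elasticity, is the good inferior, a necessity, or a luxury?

0.67; necessity

%ΔQ = (4052 − 4317)/[( 4317 + 4052)/2] = -265/4184.5 = -0.063328…
%ΔIncome = (80280 − 88240)/[( 88240 + 80280)/2] = -7960/84260 = -0.094469…
E_income = (-265/4184.5) / (-7960/84260) = 0.6703…
0 < E_income < 1 ⇒ normal good, necessity.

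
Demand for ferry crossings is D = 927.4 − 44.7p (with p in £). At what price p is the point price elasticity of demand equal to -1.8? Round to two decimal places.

Ed = −44.7p/(927.4 − 44.7p). Set this equal to -1.8:
44.7p = 1.8·(927.4 − 44.7p) ⇒ 44.7p(1 + 1.8) = 1.8·927.4
p = 1.8·927.4 / (44.7·2.8) = 13.3374…

13.34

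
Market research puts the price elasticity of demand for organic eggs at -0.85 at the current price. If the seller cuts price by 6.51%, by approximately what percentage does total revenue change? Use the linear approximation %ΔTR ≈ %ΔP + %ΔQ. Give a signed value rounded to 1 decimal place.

%ΔQ ≈ Ed × %ΔP = (-0.85) × (-6.51%) = +5.5335%
%ΔTR ≈ %ΔP + %ΔQ = (-6.51%) + (+5.5335%) = -0.9765%

-1.0%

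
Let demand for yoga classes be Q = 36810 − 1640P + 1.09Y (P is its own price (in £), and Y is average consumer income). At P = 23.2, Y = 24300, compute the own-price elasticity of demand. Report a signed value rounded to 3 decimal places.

-1.507

At the given values, Q = 36810 − 1640(23.2) + 1.09(24300) = 25249.
∂Q/∂P = −1640.
E = (-1640) × (23.2/25249) = -1.50691…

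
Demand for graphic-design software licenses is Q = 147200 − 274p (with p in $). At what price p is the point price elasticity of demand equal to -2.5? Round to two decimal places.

Ed = −274p/(147200 − 274p). Set this equal to -2.5:
274p = 2.5·(147200 − 274p) ⇒ 274p(1 + 2.5) = 2.5·147200
p = 2.5·147200 / (274·3.5) = 383.7330…

383.73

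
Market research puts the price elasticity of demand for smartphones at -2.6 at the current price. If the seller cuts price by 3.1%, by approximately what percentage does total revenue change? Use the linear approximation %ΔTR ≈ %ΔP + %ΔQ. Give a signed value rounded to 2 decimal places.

+4.96%

%ΔQ ≈ Ed × %ΔP = (-2.6) × (-3.1%) = +8.0600%
%ΔTR ≈ %ΔP + %ΔQ = (-3.1%) + (+8.0600%) = +4.9600%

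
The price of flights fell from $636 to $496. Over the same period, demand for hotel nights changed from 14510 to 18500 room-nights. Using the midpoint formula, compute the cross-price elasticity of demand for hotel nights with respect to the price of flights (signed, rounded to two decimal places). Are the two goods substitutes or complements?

-0.98; complements

%ΔQ_{hotel nights} = (18500 − 14510)/avg = 3990/16505 = 0.241744…
%ΔP_{flights} = (496 − 636)/avg = -140/566 = -0.247349…
E_cross = (3990/16505) / (-140/566) = -0.9773…
E_cross < 0 ⇒ the goods are complements.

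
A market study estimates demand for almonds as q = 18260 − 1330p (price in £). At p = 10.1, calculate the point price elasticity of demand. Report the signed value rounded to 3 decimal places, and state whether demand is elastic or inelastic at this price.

dq/dp = −1330. At p = 10.1, q = 18260 − 1330(10.1) = 4827.
Ed = (dq/dp)·(p/q) = −1330 × (10.1/4827) = -2.78288…
|Ed| = 2.783 > 1, so demand is elastic.

-2.783; elastic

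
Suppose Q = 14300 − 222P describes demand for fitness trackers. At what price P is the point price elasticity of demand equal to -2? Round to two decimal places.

Ed = −222P/(14300 − 222P). Set this equal to -2:
222P = 2·(14300 − 222P) ⇒ 222P(1 + 2) = 2·14300
P = 2·14300 / (222·3) = 42.9429…

42.94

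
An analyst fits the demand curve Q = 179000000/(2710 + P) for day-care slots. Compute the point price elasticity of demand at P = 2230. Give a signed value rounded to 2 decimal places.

-0.45

dQ/dP = −179000000/(2710 + P)² = -7.33498. At P = 2230, Q = 36234.8.
Ed = (dQ/dP)·(P/Q) = (-7.33498) × (2230/36234.8) = -0.4514…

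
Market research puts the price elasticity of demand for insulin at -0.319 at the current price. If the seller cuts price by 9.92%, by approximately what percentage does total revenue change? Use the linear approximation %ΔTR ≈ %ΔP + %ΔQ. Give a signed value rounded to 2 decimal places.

-6.76%

%ΔQ ≈ Ed × %ΔP = (-0.319) × (-9.92%) = +3.1645%
%ΔTR ≈ %ΔP + %ΔQ = (-9.92%) + (+3.1645%) = -6.7555%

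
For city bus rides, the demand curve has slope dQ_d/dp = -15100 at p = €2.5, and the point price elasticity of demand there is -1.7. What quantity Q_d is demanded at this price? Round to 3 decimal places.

22205.882

Ed = (dQ_d/dp)·(p/Q_d) ⇒ Q_d = (dQ_d/dp)·p/Ed = (-15100)·2.5/(-1.7) = 22205.88235…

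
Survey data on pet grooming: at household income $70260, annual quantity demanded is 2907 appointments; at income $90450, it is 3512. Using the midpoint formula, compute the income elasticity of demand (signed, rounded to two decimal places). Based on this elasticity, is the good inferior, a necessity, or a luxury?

0.75; necessity

%ΔQ = (3512 − 2907)/[( 2907 + 3512)/2] = 605/3209.5 = 0.188502…
%ΔIncome = (90450 − 70260)/[( 70260 + 90450)/2] = 20190/80355 = 0.251260…
E_income = (605/3209.5) / (20190/80355) = 0.7502…
0 < E_income < 1 ⇒ normal good, necessity.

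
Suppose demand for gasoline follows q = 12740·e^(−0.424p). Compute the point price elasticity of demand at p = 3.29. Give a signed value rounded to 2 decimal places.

-1.39

dq/dp = −0.424·q = -1338.79. At p = 3.29, q = 3157.52.
Ed = (dq/dp)·(p/q) = (-1338.79) × (3.29/3157.52) = -1.3949…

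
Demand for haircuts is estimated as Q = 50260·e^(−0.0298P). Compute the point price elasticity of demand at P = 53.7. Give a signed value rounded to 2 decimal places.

dQ/dP = −0.0298·Q = -302.311. At P = 53.7, Q = 10144.7.
Ed = (dQ/dP)·(P/Q) = (-302.311) × (53.7/10144.7) = -1.6002…

-1.60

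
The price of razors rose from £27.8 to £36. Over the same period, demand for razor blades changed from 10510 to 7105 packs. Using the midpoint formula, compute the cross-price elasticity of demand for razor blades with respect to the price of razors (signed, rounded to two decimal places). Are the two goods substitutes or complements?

%ΔQ_{razor blades} = (7105 − 10510)/avg = -3405/8807.5 = -0.386602…
%ΔP_{razors} = (36 − 27.8)/avg = 8.2/31.9 = 0.257053…
E_cross = (-3405/8807.5) / (8.2/31.9) = -1.5039…
E_cross < 0 ⇒ the goods are complements.

-1.50; complements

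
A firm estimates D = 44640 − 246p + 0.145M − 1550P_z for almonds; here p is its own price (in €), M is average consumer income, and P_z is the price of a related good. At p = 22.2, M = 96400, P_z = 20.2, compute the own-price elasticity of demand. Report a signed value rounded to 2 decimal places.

-0.25

At the given values, D = 44640 − 246(22.2) + 0.145(96400) − 1550(20.2) = 21846.8.
∂D/∂p = −246.
E = (-246) × (22.2/21846.8) = -0.2499…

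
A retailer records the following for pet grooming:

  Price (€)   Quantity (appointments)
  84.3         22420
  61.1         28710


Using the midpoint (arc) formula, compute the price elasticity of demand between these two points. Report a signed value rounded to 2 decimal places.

-0.77

%ΔQ = (28710 − 22420) / [(22420 + 28710)/2] = 6290/25565 = 0.246039…
%ΔP = (61.1 − 84.3) / [(84.3 + 61.1)/2] = -23.2/72.7 = -0.319119…
Arc Ed = %ΔQ / %ΔP = (6290/25565) / (-23.2/72.7) = -0.7709…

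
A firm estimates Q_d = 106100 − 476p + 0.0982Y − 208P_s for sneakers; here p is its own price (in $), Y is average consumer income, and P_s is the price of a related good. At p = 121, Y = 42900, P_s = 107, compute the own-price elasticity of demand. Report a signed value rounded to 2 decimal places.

-1.89

At the given values, Q_d = 106100 − 476(121) + 0.0982(42900) − 208(107) = 30460.78.
∂Q_d/∂p = −476.
E = (-476) × (121/30460.78) = -1.8908…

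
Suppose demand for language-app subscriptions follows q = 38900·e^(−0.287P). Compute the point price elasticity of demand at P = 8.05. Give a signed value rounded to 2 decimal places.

-2.31

dq/dP = −0.287·q = -1107.79. At P = 8.05, q = 3859.91.
Ed = (dq/dP)·(P/q) = (-1107.79) × (8.05/3859.91) = -2.3103…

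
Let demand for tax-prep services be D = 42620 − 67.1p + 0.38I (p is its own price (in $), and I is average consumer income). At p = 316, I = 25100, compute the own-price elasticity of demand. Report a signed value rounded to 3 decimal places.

At the given values, D = 42620 − 67.1(316) + 0.38(25100) = 30954.4.
∂D/∂p = −67.1.
E = (-67.1) × (316/30954.4) = -0.68499…

-0.685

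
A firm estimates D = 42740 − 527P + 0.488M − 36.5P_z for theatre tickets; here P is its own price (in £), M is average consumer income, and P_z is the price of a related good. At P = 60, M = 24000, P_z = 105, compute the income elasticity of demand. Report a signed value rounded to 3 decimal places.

0.616

At the given values, D = 42740 − 527(60) + 0.488(24000) − 36.5(105) = 18999.5.
∂D/∂M = 0.488.
E = (0.488) × (24000/18999.5) = 0.61643…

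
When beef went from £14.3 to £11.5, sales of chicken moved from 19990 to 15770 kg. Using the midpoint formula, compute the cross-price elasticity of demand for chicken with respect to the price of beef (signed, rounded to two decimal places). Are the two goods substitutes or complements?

%ΔQ_{chicken} = (15770 − 19990)/avg = -4220/17880 = -0.236017…
%ΔP_{beef} = (11.5 − 14.3)/avg = -2.8/12.9 = -0.217054…
E_cross = (-4220/17880) / (-2.8/12.9) = 1.0873…
E_cross > 0 ⇒ the goods are substitutes.

1.09; substitutes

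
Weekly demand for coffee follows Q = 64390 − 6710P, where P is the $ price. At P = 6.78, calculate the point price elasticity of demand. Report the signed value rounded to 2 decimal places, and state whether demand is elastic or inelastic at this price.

dQ/dP = −6710. At P = 6.78, Q = 64390 − 6710(6.78) = 18896.2.
Ed = (dQ/dP)·(P/Q) = −6710 × (6.78/18896.2) = -2.4075…
|Ed| = 2.41 > 1, so demand is elastic.

-2.41; elastic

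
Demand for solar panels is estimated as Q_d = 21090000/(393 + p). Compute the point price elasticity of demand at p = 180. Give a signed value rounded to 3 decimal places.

-0.314

dQ_d/dp = −21090000/(393 + p)² = -64.2344. At p = 180, Q_d = 36806.3.
Ed = (dQ_d/dp)·(p/Q_d) = (-64.2344) × (180/36806.3) = -0.31413…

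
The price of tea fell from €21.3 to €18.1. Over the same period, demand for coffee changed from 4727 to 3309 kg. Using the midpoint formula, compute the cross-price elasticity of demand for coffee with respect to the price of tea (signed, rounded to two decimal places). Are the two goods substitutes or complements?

%ΔQ_{coffee} = (3309 − 4727)/avg = -1418/4018 = -0.352911…
%ΔP_{tea} = (18.1 − 21.3)/avg = -3.2/19.7 = -0.162436…
E_cross = (-1418/4018) / (-3.2/19.7) = 2.1726…
E_cross > 0 ⇒ the goods are substitutes.

2.17; substitutes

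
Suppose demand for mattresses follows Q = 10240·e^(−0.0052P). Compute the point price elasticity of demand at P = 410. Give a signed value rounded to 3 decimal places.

-2.132

dQ/dP = −0.0052·Q = -6.31521. At P = 410, Q = 1214.46.
Ed = (dQ/dP)·(P/Q) = (-6.31521) × (410/1214.46) = -2.132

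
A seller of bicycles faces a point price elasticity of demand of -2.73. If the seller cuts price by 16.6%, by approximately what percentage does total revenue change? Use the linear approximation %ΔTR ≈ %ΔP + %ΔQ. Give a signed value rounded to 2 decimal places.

%ΔQ ≈ Ed × %ΔP = (-2.73) × (-16.6%) = +45.3180%
%ΔTR ≈ %ΔP + %ΔQ = (-16.6%) + (+45.3180%) = +28.7180%

+28.72%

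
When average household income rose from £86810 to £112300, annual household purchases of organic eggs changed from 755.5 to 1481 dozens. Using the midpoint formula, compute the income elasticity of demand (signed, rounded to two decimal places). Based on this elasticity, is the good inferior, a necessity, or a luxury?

2.53; luxury

%ΔQ = (1481 − 755.5)/[( 755.5 + 1481)/2] = 725.5/1118.25 = 0.648781…
%ΔIncome = (112300 − 86810)/[( 86810 + 112300)/2] = 25490/99555 = 0.256039…
E_income = (725.5/1118.25) / (25490/99555) = 2.5339…
E_income > 1 ⇒ normal good, luxury.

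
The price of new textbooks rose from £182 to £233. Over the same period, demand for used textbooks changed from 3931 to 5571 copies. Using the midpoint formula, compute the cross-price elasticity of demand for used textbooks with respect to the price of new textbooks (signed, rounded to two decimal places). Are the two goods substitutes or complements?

1.40; substitutes

%ΔQ_{used textbooks} = (5571 − 3931)/avg = 1640/4751 = 0.345190…
%ΔP_{new textbooks} = (233 − 182)/avg = 51/207.5 = 0.245783…
E_cross = (1640/4751) / (51/207.5) = 1.4044…
E_cross > 0 ⇒ the goods are substitutes.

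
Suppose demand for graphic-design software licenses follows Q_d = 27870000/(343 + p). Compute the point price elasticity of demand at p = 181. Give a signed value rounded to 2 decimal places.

dQ_d/dp = −27870000/(343 + p)² = -101.502. At p = 181, Q_d = 53187.
Ed = (dQ_d/dp)·(p/Q_d) = (-101.502) × (181/53187) = -0.3454…

-0.35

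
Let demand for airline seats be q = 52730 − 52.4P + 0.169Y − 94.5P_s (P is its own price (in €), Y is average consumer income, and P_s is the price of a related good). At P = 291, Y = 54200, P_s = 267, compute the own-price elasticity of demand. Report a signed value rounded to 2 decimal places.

-0.71

At the given values, q = 52730 − 52.4(291) + 0.169(54200) − 94.5(267) = 21409.9.
∂q/∂P = −52.4.
E = (-52.4) × (291/21409.9) = -0.7122…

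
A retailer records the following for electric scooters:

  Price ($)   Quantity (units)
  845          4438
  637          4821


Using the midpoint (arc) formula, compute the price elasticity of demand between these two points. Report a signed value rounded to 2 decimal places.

-0.29

%ΔQ = (4821 − 4438) / [(4438 + 4821)/2] = 383/4629.5 = 0.082730…
%ΔP = (637 − 845) / [(845 + 637)/2] = -208/741 = -0.280701…
Arc Ed = %ΔQ / %ΔP = (383/4629.5) / (-208/741) = -0.2947…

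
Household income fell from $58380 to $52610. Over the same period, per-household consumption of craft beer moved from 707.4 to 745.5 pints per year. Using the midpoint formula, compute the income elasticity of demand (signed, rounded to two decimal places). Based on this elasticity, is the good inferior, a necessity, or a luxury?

-0.50; inferior

%ΔQ = (745.5 − 707.4)/[( 707.4 + 745.5)/2] = 38.1/726.45 = 0.052446…
%ΔIncome = (52610 − 58380)/[( 58380 + 52610)/2] = -5770/55495 = -0.103973…
E_income = (38.1/726.45) / (-5770/55495) = -0.5044…
E_income < 0 ⇒ inferior good.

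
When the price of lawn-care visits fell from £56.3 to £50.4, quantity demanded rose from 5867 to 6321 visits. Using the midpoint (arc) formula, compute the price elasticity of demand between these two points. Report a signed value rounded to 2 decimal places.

-0.67

%ΔQ = (6321 − 5867) / [(5867 + 6321)/2] = 454/6094 = 0.074499…
%ΔP = (50.4 − 56.3) / [(56.3 + 50.4)/2] = -5.9/53.35 = -0.110590…
Arc Ed = %ΔQ / %ΔP = (454/6094) / (-5.9/53.35) = -0.6736…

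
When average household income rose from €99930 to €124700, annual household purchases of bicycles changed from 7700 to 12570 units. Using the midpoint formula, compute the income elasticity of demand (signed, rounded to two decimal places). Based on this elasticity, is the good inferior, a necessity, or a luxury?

2.18; luxury

%ΔQ = (12570 − 7700)/[( 7700 + 12570)/2] = 4870/10135 = 0.480513…
%ΔIncome = (124700 − 99930)/[( 99930 + 124700)/2] = 24770/112315 = 0.220540…
E_income = (4870/10135) / (24770/112315) = 2.1787…
E_income > 1 ⇒ normal good, luxury.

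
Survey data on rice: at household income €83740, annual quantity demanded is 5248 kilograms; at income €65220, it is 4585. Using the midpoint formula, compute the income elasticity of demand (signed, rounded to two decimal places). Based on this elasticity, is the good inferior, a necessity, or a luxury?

0.54; necessity

%ΔQ = (4585 − 5248)/[( 5248 + 4585)/2] = -663/4916.5 = -0.134852…
%ΔIncome = (65220 − 83740)/[( 83740 + 65220)/2] = -18520/74480 = -0.248657…
E_income = (-663/4916.5) / (-18520/74480) = 0.5423…
0 < E_income < 1 ⇒ normal good, necessity.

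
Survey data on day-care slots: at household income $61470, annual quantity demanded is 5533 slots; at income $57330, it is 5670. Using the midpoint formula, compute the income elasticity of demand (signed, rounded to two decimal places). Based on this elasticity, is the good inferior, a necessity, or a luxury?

-0.35; inferior

%ΔQ = (5670 − 5533)/[( 5533 + 5670)/2] = 137/5601.5 = 0.024457…
%ΔIncome = (57330 − 61470)/[( 61470 + 57330)/2] = -4140/59400 = -0.069696…
E_income = (137/5601.5) / (-4140/59400) = -0.3509…
E_income < 0 ⇒ inferior good.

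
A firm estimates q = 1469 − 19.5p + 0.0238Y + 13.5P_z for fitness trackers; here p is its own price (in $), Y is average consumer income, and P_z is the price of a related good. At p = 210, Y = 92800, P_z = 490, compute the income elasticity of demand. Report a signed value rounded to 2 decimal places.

At the given values, q = 1469 − 19.5(210) + 0.0238(92800) + 13.5(490) = 6197.64.
∂q/∂Y = 0.0238.
E = (0.0238) × (92800/6197.64) = 0.3563…

0.36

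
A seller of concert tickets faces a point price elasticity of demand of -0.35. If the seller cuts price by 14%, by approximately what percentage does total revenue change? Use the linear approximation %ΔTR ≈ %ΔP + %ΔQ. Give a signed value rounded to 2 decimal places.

%ΔQ ≈ Ed × %ΔP = (-0.35) × (-14%) = +4.9000%
%ΔTR ≈ %ΔP + %ΔQ = (-14%) + (+4.9000%) = -9.1000%

-9.10%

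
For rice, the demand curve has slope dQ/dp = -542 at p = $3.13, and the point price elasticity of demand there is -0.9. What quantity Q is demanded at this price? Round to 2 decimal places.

Ed = (dQ/dp)·(p/Q) ⇒ Q = (dQ/dp)·p/Ed = (-542)·3.13/(-0.9) = 1884.9555…

1884.96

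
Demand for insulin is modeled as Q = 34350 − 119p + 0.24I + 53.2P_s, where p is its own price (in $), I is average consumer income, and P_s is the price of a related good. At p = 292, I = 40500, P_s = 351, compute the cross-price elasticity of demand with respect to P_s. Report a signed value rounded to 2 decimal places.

At the given values, Q = 34350 − 119(292) + 0.24(40500) + 53.2(351) = 27995.2.
∂Q/∂P_s = 53.2.
E = (53.2) × (351/27995.2) = 0.6670…

0.67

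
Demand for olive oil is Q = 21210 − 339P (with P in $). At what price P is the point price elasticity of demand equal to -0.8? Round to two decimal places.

Ed = −339P/(21210 − 339P). Set this equal to -0.8:
339P = 0.8·(21210 − 339P) ⇒ 339P(1 + 0.8) = 0.8·21210
P = 0.8·21210 / (339·1.8) = 27.8072…

27.81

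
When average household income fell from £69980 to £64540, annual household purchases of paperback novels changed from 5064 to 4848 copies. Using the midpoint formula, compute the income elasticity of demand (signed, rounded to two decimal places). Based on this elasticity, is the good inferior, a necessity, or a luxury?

%ΔQ = (4848 − 5064)/[( 5064 + 4848)/2] = -216/4956 = -0.043583…
%ΔIncome = (64540 − 69980)/[( 69980 + 64540)/2] = -5440/67260 = -0.080880…
E_income = (-216/4956) / (-5440/67260) = 0.5388…
0 < E_income < 1 ⇒ normal good, necessity.

0.54; necessity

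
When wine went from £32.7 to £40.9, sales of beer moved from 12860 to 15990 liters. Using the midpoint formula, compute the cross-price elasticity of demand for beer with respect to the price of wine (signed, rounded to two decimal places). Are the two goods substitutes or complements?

0.97; substitutes

%ΔQ_{beer} = (15990 − 12860)/avg = 3130/14425 = 0.216984…
%ΔP_{wine} = (40.9 − 32.7)/avg = 8.2/36.8 = 0.222826…
E_cross = (3130/14425) / (8.2/36.8) = 0.9737…
E_cross > 0 ⇒ the goods are substitutes.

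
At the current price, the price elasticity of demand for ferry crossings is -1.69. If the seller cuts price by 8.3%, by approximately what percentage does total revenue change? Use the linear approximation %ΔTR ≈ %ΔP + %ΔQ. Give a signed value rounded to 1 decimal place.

+5.7%

%ΔQ ≈ Ed × %ΔP = (-1.69) × (-8.3%) = +14.0270%
%ΔTR ≈ %ΔP + %ΔQ = (-8.3%) + (+14.0270%) = +5.7270%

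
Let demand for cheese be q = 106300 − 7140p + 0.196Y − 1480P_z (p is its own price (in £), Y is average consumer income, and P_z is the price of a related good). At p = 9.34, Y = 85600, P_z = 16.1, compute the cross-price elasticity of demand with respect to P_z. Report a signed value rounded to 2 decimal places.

-0.73

At the given values, q = 106300 − 7140(9.34) + 0.196(85600) − 1480(16.1) = 32562.
∂q/∂P_z = -1480.
E = (-1480) × (16.1/32562) = -0.7317…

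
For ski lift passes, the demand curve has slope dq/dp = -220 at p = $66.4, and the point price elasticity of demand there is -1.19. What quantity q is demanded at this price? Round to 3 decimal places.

Ed = (dq/dp)·(p/q) ⇒ q = (dq/dp)·p/Ed = (-220)·66.4/(-1.19) = 12275.63025…

12275.630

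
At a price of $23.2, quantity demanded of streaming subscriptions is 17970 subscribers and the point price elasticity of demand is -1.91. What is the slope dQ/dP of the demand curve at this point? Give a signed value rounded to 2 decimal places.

Ed = (dQ/dP)·(P/Q) ⇒ dQ/dP = Ed·Q/P = (-1.91)·17970/23.2 = -1479.4267…

-1479.43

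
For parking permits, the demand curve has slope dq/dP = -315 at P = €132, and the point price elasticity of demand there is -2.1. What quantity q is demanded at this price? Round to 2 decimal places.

19800.00

Ed = (dq/dP)·(P/q) ⇒ q = (dq/dP)·P/Ed = (-315)·132/(-2.1) = 19800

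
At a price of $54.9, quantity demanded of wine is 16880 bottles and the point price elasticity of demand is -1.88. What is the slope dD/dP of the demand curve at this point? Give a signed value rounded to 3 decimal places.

-578.040

Ed = (dD/dP)·(P/D) ⇒ dD/dP = Ed·D/P = (-1.88)·16880/54.9 = -578.04007…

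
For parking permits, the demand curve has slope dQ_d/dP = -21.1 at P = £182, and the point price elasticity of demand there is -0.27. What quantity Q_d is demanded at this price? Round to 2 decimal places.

Ed = (dQ_d/dP)·(P/Q_d) ⇒ Q_d = (dQ_d/dP)·P/Ed = (-21.1)·182/(-0.27) = 14222.9629…

14222.96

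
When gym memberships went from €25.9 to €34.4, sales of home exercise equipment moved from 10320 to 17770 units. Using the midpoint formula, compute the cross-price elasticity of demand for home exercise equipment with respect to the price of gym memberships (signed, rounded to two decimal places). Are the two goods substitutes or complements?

1.88; substitutes

%ΔQ_{home exercise equipment} = (17770 − 10320)/avg = 7450/14045 = 0.530437…
%ΔP_{gym memberships} = (34.4 − 25.9)/avg = 8.5/30.15 = 0.281923…
E_cross = (7450/14045) / (8.5/30.15) = 1.8814…
E_cross > 0 ⇒ the goods are substitutes.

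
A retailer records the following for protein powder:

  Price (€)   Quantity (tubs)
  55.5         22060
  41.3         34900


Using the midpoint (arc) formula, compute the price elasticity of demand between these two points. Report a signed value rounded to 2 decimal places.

-1.54

%ΔQ = (34900 − 22060) / [(22060 + 34900)/2] = 12840/28480 = 0.450842…
%ΔP = (41.3 − 55.5) / [(55.5 + 41.3)/2] = -14.2/48.4 = -0.293388…
Arc Ed = %ΔQ / %ΔP = (12840/28480) / (-14.2/48.4) = -1.5366…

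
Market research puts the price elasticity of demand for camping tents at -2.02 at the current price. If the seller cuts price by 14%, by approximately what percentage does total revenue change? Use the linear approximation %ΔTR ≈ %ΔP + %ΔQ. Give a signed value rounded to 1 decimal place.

%ΔQ ≈ Ed × %ΔP = (-2.02) × (-14%) = +28.2800%
%ΔTR ≈ %ΔP + %ΔQ = (-14%) + (+28.2800%) = +14.2800%

+14.3%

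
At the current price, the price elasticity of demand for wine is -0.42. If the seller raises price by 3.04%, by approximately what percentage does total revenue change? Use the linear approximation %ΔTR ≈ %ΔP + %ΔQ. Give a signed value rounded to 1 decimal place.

+1.8%

%ΔQ ≈ Ed × %ΔP = (-0.42) × (+3.04%) = -1.2768%
%ΔTR ≈ %ΔP + %ΔQ = (+3.04%) + (-1.2768%) = +1.7632%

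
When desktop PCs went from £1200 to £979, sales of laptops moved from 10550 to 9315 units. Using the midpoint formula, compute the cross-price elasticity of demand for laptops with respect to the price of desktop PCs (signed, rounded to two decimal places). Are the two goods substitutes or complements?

%ΔQ_{laptops} = (9315 − 10550)/avg = -1235/9932.5 = -0.124339…
%ΔP_{desktop PCs} = (979 − 1200)/avg = -221/1089.5 = -0.202845…
E_cross = (-1235/9932.5) / (-221/1089.5) = 0.6129…
E_cross > 0 ⇒ the goods are substitutes.

0.61; substitutes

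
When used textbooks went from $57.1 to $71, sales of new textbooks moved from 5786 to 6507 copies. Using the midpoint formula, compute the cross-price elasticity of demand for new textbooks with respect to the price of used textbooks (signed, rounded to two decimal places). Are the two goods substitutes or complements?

0.54; substitutes

%ΔQ_{new textbooks} = (6507 − 5786)/avg = 721/6146.5 = 0.117302…
%ΔP_{used textbooks} = (71 − 57.1)/avg = 13.9/64.05 = 0.217017…
E_cross = (721/6146.5) / (13.9/64.05) = 0.5405…
E_cross > 0 ⇒ the goods are substitutes.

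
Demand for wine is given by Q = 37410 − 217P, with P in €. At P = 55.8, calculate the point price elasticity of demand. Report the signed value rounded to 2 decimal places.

-0.48

dQ/dP = −217. At P = 55.8, Q = 37410 − 217(55.8) = 25301.4.
Ed = (dQ/dP)·(P/Q) = −217 × (55.8/25301.4) = -0.4785…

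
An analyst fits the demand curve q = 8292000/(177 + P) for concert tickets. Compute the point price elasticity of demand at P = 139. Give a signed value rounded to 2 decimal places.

dq/dP = −8292000/(177 + P)² = -83.0396. At P = 139, q = 26240.5.
Ed = (dq/dP)·(P/q) = (-83.0396) × (139/26240.5) = -0.4398…

-0.44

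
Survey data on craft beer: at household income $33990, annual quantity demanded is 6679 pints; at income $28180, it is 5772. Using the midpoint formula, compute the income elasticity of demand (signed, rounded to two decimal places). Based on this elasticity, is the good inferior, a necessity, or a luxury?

0.78; necessity

%ΔQ = (5772 − 6679)/[( 6679 + 5772)/2] = -907/6225.5 = -0.145691…
%ΔIncome = (28180 − 33990)/[( 33990 + 28180)/2] = -5810/31085 = -0.186906…
E_income = (-907/6225.5) / (-5810/31085) = 0.7794…
0 < E_income < 1 ⇒ normal good, necessity.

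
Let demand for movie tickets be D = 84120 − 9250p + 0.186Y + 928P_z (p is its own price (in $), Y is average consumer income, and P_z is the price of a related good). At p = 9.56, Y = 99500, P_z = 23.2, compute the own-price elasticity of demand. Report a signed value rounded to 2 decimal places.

At the given values, D = 84120 − 9250(9.56) + 0.186(99500) + 928(23.2) = 35726.6.
∂D/∂p = −9250.
E = (-9250) × (9.56/35726.6) = -2.4751…

-2.48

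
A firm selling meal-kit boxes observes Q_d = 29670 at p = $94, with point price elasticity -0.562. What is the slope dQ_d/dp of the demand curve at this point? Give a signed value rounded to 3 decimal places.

-177.389

Ed = (dQ_d/dp)·(p/Q_d) ⇒ dQ_d/dp = Ed·Q_d/p = (-0.562)·29670/94 = -177.38872…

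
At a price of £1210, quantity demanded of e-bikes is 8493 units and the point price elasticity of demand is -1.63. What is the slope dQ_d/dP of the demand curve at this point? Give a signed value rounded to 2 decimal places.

Ed = (dQ_d/dP)·(P/Q_d) ⇒ dQ_d/dP = Ed·Q_d/P = (-1.63)·8493/1210 = -11.4409…

-11.44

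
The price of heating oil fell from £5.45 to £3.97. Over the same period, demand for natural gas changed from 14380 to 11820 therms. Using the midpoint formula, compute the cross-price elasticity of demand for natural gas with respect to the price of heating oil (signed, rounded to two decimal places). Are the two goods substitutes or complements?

%ΔQ_{natural gas} = (11820 − 14380)/avg = -2560/13100 = -0.195419…
%ΔP_{heating oil} = (3.97 − 5.45)/avg = -1.48/4.71 = -0.314225…
E_cross = (-2560/13100) / (-1.48/4.71) = 0.6219…
E_cross > 0 ⇒ the goods are substitutes.

0.62; substitutes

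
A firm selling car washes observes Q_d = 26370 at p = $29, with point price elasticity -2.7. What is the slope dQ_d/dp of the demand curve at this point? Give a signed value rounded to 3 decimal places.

-2455.138

Ed = (dQ_d/dp)·(p/Q_d) ⇒ dQ_d/dp = Ed·Q_d/p = (-2.7)·26370/29 = -2455.13793…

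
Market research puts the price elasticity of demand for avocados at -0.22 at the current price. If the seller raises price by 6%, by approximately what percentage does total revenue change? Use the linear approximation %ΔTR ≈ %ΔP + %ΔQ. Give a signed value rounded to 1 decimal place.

%ΔQ ≈ Ed × %ΔP = (-0.22) × (+6%) = -1.3200%
%ΔTR ≈ %ΔP + %ΔQ = (+6%) + (-1.3200%) = +4.6800%

+4.7%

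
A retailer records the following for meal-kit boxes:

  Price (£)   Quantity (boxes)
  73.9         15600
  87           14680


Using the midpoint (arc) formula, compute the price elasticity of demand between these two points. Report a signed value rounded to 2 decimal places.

%ΔQ = (14680 − 15600) / [(15600 + 14680)/2] = -920/15140 = -0.060766…
%ΔP = (87 − 73.9) / [(73.9 + 87)/2] = 13.1/80.45 = 0.162834…
Arc Ed = %ΔQ / %ΔP = (-920/15140) / (13.1/80.45) = -0.3731…

-0.37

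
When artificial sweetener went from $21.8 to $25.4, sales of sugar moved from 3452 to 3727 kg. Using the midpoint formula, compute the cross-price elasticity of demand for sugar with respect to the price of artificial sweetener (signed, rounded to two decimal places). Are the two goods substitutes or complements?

0.50; substitutes

%ΔQ_{sugar} = (3727 − 3452)/avg = 275/3589.5 = 0.076612…
%ΔP_{artificial sweetener} = (25.4 − 21.8)/avg = 3.6/23.6 = 0.152542…
E_cross = (275/3589.5) / (3.6/23.6) = 0.5022…
E_cross > 0 ⇒ the goods are substitutes.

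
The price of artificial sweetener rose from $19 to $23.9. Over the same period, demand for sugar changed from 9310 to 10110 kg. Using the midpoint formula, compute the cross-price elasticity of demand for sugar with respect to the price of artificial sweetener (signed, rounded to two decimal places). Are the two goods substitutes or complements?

0.36; substitutes

%ΔQ_{sugar} = (10110 − 9310)/avg = 800/9710 = 0.082389…
%ΔP_{artificial sweetener} = (23.9 − 19)/avg = 4.9/21.45 = 0.228438…
E_cross = (800/9710) / (4.9/21.45) = 0.3606…
E_cross > 0 ⇒ the goods are substitutes.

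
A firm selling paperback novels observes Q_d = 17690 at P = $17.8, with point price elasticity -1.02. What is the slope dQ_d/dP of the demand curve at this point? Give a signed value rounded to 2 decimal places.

Ed = (dQ_d/dP)·(P/Q_d) ⇒ dQ_d/dP = Ed·Q_d/P = (-1.02)·17690/17.8 = -1013.6966…

-1013.70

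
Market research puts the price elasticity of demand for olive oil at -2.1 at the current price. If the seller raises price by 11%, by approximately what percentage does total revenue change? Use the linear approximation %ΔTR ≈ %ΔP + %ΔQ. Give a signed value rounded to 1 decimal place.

%ΔQ ≈ Ed × %ΔP = (-2.1) × (+11%) = -23.1000%
%ΔTR ≈ %ΔP + %ΔQ = (+11%) + (-23.1000%) = -12.1000%

-12.1%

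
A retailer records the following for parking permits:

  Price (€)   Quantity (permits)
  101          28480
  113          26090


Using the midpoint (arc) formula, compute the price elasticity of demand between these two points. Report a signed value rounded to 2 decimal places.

%ΔQ = (26090 − 28480) / [(28480 + 26090)/2] = -2390/27285 = -0.087593…
%ΔP = (113 − 101) / [(101 + 113)/2] = 12/107 = 0.112149…
Arc Ed = %ΔQ / %ΔP = (-2390/27285) / (12/107) = -0.7810…

-0.78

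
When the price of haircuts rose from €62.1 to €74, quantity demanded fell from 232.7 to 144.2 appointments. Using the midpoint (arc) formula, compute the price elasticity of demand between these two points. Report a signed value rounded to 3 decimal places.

-2.686

%ΔQ = (144.2 − 232.7) / [(232.7 + 144.2)/2] = -88.5/188.45 = -0.469620…
%ΔP = (74 − 62.1) / [(62.1 + 74)/2] = 11.9/68.05 = 0.174871…
Arc Ed = %ΔQ / %ΔP = (-88.5/188.45) / (11.9/68.05) = -2.68551…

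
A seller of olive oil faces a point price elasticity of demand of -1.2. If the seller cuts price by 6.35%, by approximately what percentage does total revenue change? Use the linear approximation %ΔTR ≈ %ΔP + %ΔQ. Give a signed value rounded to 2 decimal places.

%ΔQ ≈ Ed × %ΔP = (-1.2) × (-6.35%) = +7.6200%
%ΔTR ≈ %ΔP + %ΔQ = (-6.35%) + (+7.6200%) = +1.2700%

+1.27%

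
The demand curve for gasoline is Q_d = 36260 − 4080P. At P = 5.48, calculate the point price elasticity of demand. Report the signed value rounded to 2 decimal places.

-1.61

dQ_d/dP = −4080. At P = 5.48, Q_d = 36260 − 4080(5.48) = 13901.6.
Ed = (dQ_d/dP)·(P/Q_d) = −4080 × (5.48/13901.6) = -1.6083…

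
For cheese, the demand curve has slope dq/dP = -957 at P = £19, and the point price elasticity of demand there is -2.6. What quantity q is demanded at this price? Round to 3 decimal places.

6993.462

Ed = (dq/dP)·(P/q) ⇒ q = (dq/dP)·P/Ed = (-957)·19/(-2.6) = 6993.46153…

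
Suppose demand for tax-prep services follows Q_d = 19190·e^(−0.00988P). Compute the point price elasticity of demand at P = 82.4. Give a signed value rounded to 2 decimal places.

-0.81

dQ_d/dP = −0.00988·Q_d = -83.9977. At P = 82.4, Q_d = 8501.79.
Ed = (dQ_d/dP)·(P/Q_d) = (-83.9977) × (82.4/8501.79) = -0.8141…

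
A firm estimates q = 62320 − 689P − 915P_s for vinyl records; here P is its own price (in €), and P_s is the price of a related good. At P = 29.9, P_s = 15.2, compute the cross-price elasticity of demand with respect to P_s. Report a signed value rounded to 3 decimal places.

-0.500

At the given values, q = 62320 − 689(29.9) − 915(15.2) = 27810.9.
∂q/∂P_s = -915.
E = (-915) × (15.2/27810.9) = -0.50009…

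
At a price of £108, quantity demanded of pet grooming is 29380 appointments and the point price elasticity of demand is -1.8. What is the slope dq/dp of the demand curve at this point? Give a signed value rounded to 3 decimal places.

-489.667

Ed = (dq/dp)·(p/q) ⇒ dq/dp = Ed·q/p = (-1.8)·29380/108 = -489.66666…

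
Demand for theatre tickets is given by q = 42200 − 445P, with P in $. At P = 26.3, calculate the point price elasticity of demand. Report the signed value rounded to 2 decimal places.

dq/dP = −445. At P = 26.3, q = 42200 − 445(26.3) = 30496.5.
Ed = (dq/dP)·(P/q) = −445 × (26.3/30496.5) = -0.3837…

-0.38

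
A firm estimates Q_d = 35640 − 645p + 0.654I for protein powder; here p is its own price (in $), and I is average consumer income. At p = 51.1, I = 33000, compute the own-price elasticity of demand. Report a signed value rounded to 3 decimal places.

-1.358

At the given values, Q_d = 35640 − 645(51.1) + 0.654(33000) = 24262.5.
∂Q_d/∂p = −645.
E = (-645) × (51.1/24262.5) = -1.35845…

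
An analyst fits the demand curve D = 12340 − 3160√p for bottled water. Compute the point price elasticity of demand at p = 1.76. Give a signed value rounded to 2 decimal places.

-0.26

dD/dp = −3160/(2√p) = -1190.97. At p = 1.76, D = 8147.79.
Ed = (dD/dp)·(p/D) = (-1190.97) × (1.76/8147.79) = -0.2572…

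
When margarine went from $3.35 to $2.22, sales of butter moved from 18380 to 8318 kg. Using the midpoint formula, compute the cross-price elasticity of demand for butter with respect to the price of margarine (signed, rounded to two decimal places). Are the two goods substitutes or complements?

1.86; substitutes

%ΔQ_{butter} = (8318 − 18380)/avg = -10062/13349 = -0.753764…
%ΔP_{margarine} = (2.22 − 3.35)/avg = -1.13/2.785 = -0.405745…
E_cross = (-10062/13349) / (-1.13/2.785) = 1.8577…
E_cross > 0 ⇒ the goods are substitutes.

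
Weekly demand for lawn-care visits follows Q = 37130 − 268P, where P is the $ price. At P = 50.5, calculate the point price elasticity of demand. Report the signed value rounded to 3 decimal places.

dQ/dP = −268. At P = 50.5, Q = 37130 − 268(50.5) = 23596.
Ed = (dQ/dP)·(P/Q) = −268 × (50.5/23596) = -0.57357…

-0.574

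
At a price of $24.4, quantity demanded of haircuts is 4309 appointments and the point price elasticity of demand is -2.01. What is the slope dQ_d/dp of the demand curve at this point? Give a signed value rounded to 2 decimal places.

Ed = (dQ_d/dp)·(p/Q_d) ⇒ dQ_d/dp = Ed·Q_d/p = (-2.01)·4309/24.4 = -354.9627…

-354.96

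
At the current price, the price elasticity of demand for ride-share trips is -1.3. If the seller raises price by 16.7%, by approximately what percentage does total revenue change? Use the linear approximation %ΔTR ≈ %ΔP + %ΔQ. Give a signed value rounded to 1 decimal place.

%ΔQ ≈ Ed × %ΔP = (-1.3) × (+16.7%) = -21.7100%
%ΔTR ≈ %ΔP + %ΔQ = (+16.7%) + (-21.7100%) = -5.0100%

-5.0%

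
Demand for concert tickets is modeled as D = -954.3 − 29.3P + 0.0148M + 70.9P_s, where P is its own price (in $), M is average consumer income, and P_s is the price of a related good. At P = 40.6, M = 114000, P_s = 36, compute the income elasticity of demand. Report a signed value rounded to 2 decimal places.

At the given values, D = -954.3 − 29.3(40.6) + 0.0148(114000) + 70.9(36) = 2095.72.
∂D/∂M = 0.0148.
E = (0.0148) × (114000/2095.72) = 0.8050…

0.81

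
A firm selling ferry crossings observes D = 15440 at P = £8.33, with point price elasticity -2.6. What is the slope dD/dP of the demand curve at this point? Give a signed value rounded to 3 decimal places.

Ed = (dD/dP)·(P/D) ⇒ dD/dP = Ed·D/P = (-2.6)·15440/8.33 = -4819.20768…

-4819.208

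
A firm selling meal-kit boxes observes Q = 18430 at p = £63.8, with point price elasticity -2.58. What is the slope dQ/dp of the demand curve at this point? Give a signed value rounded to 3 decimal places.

Ed = (dQ/dp)·(p/Q) ⇒ dQ/dp = Ed·Q/p = (-2.58)·18430/63.8 = -745.28840…

-745.288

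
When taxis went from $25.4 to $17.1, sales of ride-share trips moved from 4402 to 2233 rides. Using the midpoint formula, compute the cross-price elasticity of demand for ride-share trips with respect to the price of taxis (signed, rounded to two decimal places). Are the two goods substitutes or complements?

%ΔQ_{ride-share trips} = (2233 − 4402)/avg = -2169/3317.5 = -0.653805…
%ΔP_{taxis} = (17.1 − 25.4)/avg = -8.3/21.25 = -0.390588…
E_cross = (-2169/3317.5) / (-8.3/21.25) = 1.6738…
E_cross > 0 ⇒ the goods are substitutes.

1.67; substitutes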